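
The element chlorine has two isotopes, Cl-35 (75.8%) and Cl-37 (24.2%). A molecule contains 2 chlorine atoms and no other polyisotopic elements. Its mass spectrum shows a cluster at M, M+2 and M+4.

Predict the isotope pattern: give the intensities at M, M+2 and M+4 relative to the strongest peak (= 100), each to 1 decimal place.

Each Cl atom is independently Cl-35 (p = 0.758) or Cl-37 (q = 0.242); the cluster is the binomial expansion (p + q)^2.
P(M) = 0.758^2 = 0.574564
P(M+2) = 2 × 0.758^1 × 0.242^1 = 0.366872
P(M+4) = 0.242^2 = 0.058564
The M peak is largest (0.574564); scaling to 100 gives 100.0 : 63.9 : 10.2.

100.0 : 63.9 : 10.2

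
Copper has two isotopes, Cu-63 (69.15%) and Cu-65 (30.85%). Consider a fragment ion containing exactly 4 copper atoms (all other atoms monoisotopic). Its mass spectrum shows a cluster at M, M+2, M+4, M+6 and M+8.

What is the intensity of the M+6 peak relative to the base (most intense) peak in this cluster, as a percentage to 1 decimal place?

19.9%

Term probabilities: M 0.2286, M+2 0.4080, M+4 0.2731, M+6 0.0812, M+8 0.0091. Base peak = M+2.
P(M+2) = C(4,1) × 0.6915^3 × 0.3085^1 = 4 × 0.33065611 × 0.3085 = 0.408030 (base)
P(M+6) = C(4,3) × 0.6915^1 × 0.3085^3 = 4 × 0.6915 × 0.02936064 = 0.081212
Relative intensity = 0.081212 / 0.408030 × 100 = 19.9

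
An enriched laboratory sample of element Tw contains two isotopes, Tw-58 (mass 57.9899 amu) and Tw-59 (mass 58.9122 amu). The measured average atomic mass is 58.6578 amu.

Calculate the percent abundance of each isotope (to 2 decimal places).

Let x be the fractional abundance of Tw-58; then Tw-59 has abundance 1 − x.
57.9899·x + 58.9122·(1 − x) = 58.6578
(57.9899 − 58.9122)·x = 58.6578 − 58.9122
x = -0.2544 / -0.9223 = 0.27583 → 27.58% Tw-58, 72.42% Tw-59.

Tw-58: 27.58%, Tw-59: 72.42%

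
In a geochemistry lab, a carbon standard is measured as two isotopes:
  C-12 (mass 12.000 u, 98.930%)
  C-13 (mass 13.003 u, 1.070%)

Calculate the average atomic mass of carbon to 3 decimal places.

Weight each isotope mass by its fractional abundance: 0.98930 × 12.000 + 0.01070 × 13.003
= 11.8716 + 0.1391 = 12.0107 u

12.011 u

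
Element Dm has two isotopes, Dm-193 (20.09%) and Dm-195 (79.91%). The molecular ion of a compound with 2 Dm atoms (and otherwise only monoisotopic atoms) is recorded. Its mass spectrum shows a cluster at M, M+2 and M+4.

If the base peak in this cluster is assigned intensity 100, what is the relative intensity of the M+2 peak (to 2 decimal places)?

Term probabilities: M 0.0404, M+2 0.3211, M+4 0.6386. Base peak = M+4.
P(M+4) = C(2,2) × 0.2009^0 × 0.7991^2 = 1 × 1.0000 × 0.63856081 = 0.638561 (base)
P(M+2) = C(2,1) × 0.2009^1 × 0.7991^1 = 2 × 0.2009 × 0.7991 = 0.321078
Relative intensity = 0.321078 / 0.638561 × 100 = 50.28

50.28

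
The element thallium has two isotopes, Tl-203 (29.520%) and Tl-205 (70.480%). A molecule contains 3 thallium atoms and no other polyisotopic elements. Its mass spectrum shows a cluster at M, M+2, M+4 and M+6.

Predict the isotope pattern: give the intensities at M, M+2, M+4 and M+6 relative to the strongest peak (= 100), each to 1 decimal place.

5.8 : 41.9 : 100.0 : 79.6

Expanding (0.29520 + 0.70480)^3:
P(M) = 0.29520^3 = 0.025725
P(M+2) = 3 × 0.29520^2 × 0.70480^1 = 0.184255
P(M+4) = 3 × 0.29520^1 × 0.70480^2 = 0.439916
P(M+6) = 0.70480^3 = 0.350104
The M+4 peak is largest (0.439916); scaling to 100 gives 5.8 : 41.9 : 100.0 : 79.6.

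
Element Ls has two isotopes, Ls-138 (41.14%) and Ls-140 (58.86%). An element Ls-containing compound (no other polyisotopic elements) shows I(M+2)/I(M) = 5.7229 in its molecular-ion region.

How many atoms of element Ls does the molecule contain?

For n independent Ls atoms, I(M+2)/I(M) = n · (abundance Ls-140) / (abundance Ls-138) = n · 0.5886/0.4114.
n = 5.7229 × 0.4114/0.5886 = 4.00 ≈ 4

4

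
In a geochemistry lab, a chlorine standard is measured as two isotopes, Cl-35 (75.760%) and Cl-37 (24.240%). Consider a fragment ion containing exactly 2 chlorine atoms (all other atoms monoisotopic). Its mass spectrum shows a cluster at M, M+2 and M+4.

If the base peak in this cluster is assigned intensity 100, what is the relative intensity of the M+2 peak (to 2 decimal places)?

63.99

Binomial terms of (0.75760 + 0.24240)^2: M 0.5740, M+2 0.3673, M+4 0.0588 → M is the base peak.
P(M) = C(2,0) × 0.75760^2 × 0.24240^0 = 1 × 0.57395776 × 1.0000 = 0.573958 (base)
P(M+2) = C(2,1) × 0.75760^1 × 0.24240^1 = 2 × 0.7576 × 0.2424 = 0.367284
Relative intensity = 0.367284 / 0.573958 × 100 = 63.99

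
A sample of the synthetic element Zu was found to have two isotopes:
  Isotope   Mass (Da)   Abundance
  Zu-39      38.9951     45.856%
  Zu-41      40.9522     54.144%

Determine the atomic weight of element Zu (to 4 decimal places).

40.0548 Da

The abundance-weighted mean is 0.45856 × 38.9951 + 0.54144 × 40.9522
= 17.88159 + 22.17316 = 40.05475 Da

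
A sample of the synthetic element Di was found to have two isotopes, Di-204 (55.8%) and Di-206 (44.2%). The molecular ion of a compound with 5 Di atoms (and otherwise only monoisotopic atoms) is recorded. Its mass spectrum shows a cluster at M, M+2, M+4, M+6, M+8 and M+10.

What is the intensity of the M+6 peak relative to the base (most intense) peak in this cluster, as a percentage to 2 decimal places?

Binomial terms of (0.558 + 0.442)^5: M 0.0541, M+2 0.2143, M+4 0.3394, M+6 0.2689, M+8 0.1065, M+10 0.0169 → M+4 is the base peak.
P(M+4) = C(5,2) × 0.558^3 × 0.442^2 = 10 × 0.17374111 × 0.195364 = 0.339428 (base)
P(M+6) = C(5,3) × 0.558^2 × 0.442^3 = 10 × 0.311364 × 0.08635089 = 0.268866
Relative intensity = 0.268866 / 0.339428 × 100 = 79.21

79.21%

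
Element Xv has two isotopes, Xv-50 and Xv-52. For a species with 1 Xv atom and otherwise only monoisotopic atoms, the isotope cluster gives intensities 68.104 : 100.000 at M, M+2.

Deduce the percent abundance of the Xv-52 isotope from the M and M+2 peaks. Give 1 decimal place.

59.5%

If p is the fraction of Xv that is Xv-50, then I(M+2)/I(M) = [C(1,1)·p^0·(1−p)] / p^1 = 1·(1−p)/p = 100.000/68.104 = 1.4683
(1−p)/p = 1.4683/1 = 1.4683  ⇒  p = 1/(1 + 1.4683) = 0.4051
Xv-50: 40.5%, Xv-52: 59.5%.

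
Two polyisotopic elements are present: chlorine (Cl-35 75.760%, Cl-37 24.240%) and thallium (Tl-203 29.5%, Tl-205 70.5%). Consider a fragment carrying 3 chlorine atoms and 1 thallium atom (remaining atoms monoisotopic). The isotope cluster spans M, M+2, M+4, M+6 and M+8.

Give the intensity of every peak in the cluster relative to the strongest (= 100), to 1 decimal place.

29.9 : 100.0 : 77.7 : 22.9 : 2.3

Chlorine pattern (n=3): 0.4348304 : 0.41738208 : 0.13354464 : 0.01424288
Thallium pattern (n=1): 0.2950 : 0.7050
Convolve the two distributions (both contribute in 2-u steps):
  M: 0.4348304×0.2950 = 0.128275
  M+2: 0.4348304×0.7050 + 0.41738208×0.2950 = 0.429683
  M+4: 0.41738208×0.7050 + 0.13354464×0.2950 = 0.333650
  M+6: 0.13354464×0.7050 + 0.01424288×0.2950 = 0.098351
  M+8: 0.01424288×0.7050 = 0.010041
Scale to base peak (0.429683) = 100: 29.9 : 100.0 : 77.7 : 22.9 : 2.3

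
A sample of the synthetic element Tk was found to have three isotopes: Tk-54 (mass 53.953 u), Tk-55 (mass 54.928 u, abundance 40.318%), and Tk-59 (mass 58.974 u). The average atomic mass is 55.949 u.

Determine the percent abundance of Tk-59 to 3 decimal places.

31.924%

The remaining 59.682% is split between Tk-54 (fraction x) and Tk-59 (fraction 0.59682 − x).
Substituting: 53.953x + 58.974(0.59682 − x) = 33.80312896
(53.953 − 58.974)x = -1.39373372  ⇒  x = 0.27758, y = 0.31924
Tk-54: 27.758%, Tk-59: 31.924%.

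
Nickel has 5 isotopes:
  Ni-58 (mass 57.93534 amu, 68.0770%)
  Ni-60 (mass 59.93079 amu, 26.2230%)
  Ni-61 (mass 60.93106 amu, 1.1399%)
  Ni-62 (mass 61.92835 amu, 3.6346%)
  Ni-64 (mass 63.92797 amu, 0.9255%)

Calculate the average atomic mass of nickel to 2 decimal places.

58.69 amu

Average mass = Σ (abundance × isotope mass) = 0.680770 × 57.93534 + 0.262230 × 59.93079 + 0.011399 × 60.93106 + 0.036346 × 61.92835 + 0.009255 × 63.92797
= 39.440641 + 15.715651 + 0.694553 + 2.250848 + 0.591653 = 58.693346 amu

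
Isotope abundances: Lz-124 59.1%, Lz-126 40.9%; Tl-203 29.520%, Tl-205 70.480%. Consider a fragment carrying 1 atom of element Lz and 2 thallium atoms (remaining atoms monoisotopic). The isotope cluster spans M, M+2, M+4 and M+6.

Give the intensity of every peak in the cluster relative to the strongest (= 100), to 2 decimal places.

Element Lz pattern (n=1): 0.5910 : 0.4090
Thallium pattern (n=2): 0.08714304 : 0.41611392 : 0.49674304
Convolve the two distributions (both contribute in 2-u steps):
  M: 0.5910×0.08714304 = 0.051502
  M+2: 0.5910×0.41611392 + 0.4090×0.08714304 = 0.281565
  M+4: 0.5910×0.49674304 + 0.4090×0.41611392 = 0.463766
  M+6: 0.4090×0.49674304 = 0.203168
Scale to base peak (0.463766) = 100: 11.11 : 60.71 : 100.00 : 43.81

11.11 : 60.71 : 100.00 : 43.81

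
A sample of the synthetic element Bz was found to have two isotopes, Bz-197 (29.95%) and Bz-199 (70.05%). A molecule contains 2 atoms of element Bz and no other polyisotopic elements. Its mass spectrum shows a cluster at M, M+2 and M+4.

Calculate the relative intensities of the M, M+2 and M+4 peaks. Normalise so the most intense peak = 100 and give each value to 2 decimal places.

18.28 : 85.51 : 100.00

Each Bz atom is independently Bz-197 (p = 0.2995) or Bz-199 (q = 0.7005); the cluster is the binomial expansion (p + q)^2.
P(M) = 0.2995^2 = 0.089700
P(M+2) = 2 × 0.2995^1 × 0.7005^1 = 0.419600
P(M+4) = 0.7005^2 = 0.490700
The M+4 peak is largest (0.490700); scaling to 100 gives 18.28 : 85.51 : 100.00.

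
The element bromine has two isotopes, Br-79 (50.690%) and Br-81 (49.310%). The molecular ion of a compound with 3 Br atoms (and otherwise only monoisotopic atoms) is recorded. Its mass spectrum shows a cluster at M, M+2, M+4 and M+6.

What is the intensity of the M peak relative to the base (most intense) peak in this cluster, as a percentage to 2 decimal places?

34.27%

Term probabilities: M 0.1302, M+2 0.3801, M+4 0.3698, M+6 0.1199. Base peak = M+2.
P(M+2) = C(3,1) × 0.50690^2 × 0.49310^1 = 3 × 0.25694761 × 0.4931 = 0.380103 (base)
P(M) = C(3,0) × 0.50690^3 × 0.49310^0 = 1 × 0.13024674 × 1.0000 = 0.130247
Relative intensity = 0.130247 / 0.380103 × 100 = 34.27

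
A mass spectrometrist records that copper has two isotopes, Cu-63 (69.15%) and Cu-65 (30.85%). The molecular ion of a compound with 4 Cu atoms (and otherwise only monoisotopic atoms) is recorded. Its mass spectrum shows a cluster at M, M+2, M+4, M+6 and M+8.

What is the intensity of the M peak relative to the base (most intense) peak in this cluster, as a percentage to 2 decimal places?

56.04%

Binomial terms of (0.6915 + 0.3085)^4: M 0.2286, M+2 0.4080, M+4 0.2731, M+6 0.0812, M+8 0.0091 → M+2 is the base peak.
P(M+2) = C(4,1) × 0.6915^3 × 0.3085^1 = 4 × 0.33065611 × 0.3085 = 0.408030 (base)
P(M) = C(4,0) × 0.6915^4 × 0.3085^0 = 1 × 0.2286487 × 1.0000 = 0.228649
Relative intensity = 0.228649 / 0.408030 × 100 = 56.04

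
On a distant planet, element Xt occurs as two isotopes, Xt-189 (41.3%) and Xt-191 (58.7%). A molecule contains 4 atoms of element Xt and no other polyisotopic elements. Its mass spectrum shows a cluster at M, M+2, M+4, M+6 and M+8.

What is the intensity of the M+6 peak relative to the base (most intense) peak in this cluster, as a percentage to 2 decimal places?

(0.413 + 0.587)^4 gives M 0.0291, M+2 0.1654, M+4 0.3526, M+6 0.3341, M+8 0.1187; the largest is M+4.
P(M+4) = C(4,2) × 0.413^2 × 0.587^2 = 6 × 0.170569 × 0.344569 = 0.352637 (base)
P(M+6) = C(4,3) × 0.413^1 × 0.587^3 = 4 × 0.4130 × 0.202262 = 0.334137
Relative intensity = 0.334137 / 0.352637 × 100 = 94.75

94.75%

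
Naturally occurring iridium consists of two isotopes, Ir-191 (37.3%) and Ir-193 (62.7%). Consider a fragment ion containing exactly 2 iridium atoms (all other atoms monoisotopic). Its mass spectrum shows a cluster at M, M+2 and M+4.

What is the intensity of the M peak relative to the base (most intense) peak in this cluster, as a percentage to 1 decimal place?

(0.373 + 0.627)^2 gives M 0.1391, M+2 0.4677, M+4 0.3931; the largest is M+2.
P(M+2) = C(2,1) × 0.373^1 × 0.627^1 = 2 × 0.3730 × 0.6270 = 0.467742 (base)
P(M) = C(2,0) × 0.373^2 × 0.627^0 = 1 × 0.139129 × 1.0000 = 0.139129
Relative intensity = 0.139129 / 0.467742 × 100 = 29.7

29.7%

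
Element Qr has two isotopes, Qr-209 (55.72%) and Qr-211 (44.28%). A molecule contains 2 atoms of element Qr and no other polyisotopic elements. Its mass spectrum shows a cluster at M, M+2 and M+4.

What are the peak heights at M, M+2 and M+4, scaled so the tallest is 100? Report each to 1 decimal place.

62.9 : 100.0 : 39.7

Expanding (0.5572 + 0.4428)^2:
P(M) = 0.5572^2 = 0.310472
P(M+2) = 2 × 0.5572^1 × 0.4428^1 = 0.493456
P(M+4) = 0.4428^2 = 0.196072
The M+2 peak is largest (0.493456); scaling to 100 gives 62.9 : 100.0 : 39.7.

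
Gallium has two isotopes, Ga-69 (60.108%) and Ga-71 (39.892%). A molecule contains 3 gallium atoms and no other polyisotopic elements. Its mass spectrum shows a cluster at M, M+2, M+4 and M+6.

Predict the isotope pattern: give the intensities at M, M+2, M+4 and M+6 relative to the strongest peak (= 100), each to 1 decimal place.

50.2 : 100.0 : 66.4 : 14.7

Expanding (0.60108 + 0.39892)^3:
P(M) = 0.60108^3 = 0.217169
P(M+2) = 3 × 0.60108^2 × 0.39892^1 = 0.432386
P(M+4) = 3 × 0.60108^1 × 0.39892^2 = 0.286963
P(M+6) = 0.39892^3 = 0.063483
The M+2 peak is largest (0.432386); scaling to 100 gives 50.2 : 100.0 : 66.4 : 14.7.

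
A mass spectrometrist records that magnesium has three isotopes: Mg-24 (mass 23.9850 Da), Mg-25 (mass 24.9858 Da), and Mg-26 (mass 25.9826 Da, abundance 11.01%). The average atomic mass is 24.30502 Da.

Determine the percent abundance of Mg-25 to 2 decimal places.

Let x and y be the fractions of Mg-24 and Mg-25. Then x + y = 1 − 0.1101 = 0.8899 and 23.9850x + 24.9858y = 24.30502 − 0.1101×25.9826 = 21.44433574.
Substituting: 23.9850x + 24.9858(0.8899 − x) = 21.44433574
(23.9850 − 24.9858)x = -0.79052768  ⇒  x = 0.78990, y = 0.10000
Mg-24: 78.99%, Mg-25: 10.00%.

10.00%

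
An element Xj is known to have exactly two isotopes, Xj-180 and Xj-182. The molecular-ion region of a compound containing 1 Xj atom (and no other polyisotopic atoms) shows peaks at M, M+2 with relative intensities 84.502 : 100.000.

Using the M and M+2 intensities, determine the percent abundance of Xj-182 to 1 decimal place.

Write p for the Xj-180 fraction. I(M+2)/I(M) = [C(1,1)·p^0·(1−p)] / p^1 = 1·(1−p)/p = 100.000/84.502 = 1.1834
(1−p)/p = 1.1834/1 = 1.1834  ⇒  p = 1/(1 + 1.1834) = 0.4580
Xj-180: 45.8%, Xj-182: 54.2%.

54.2%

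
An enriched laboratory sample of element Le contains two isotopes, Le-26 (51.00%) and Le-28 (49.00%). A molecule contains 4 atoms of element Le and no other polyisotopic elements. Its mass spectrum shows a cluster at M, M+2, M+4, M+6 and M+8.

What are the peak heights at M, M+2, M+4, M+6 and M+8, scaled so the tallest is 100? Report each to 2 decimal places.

18.05 : 69.39 : 100.00 : 64.05 : 15.39

Expanding (0.5100 + 0.4900)^4:
P(M) = 0.5100^4 = 0.067652
P(M+2) = 4 × 0.5100^3 × 0.4900^1 = 0.259996
P(M+4) = 6 × 0.5100^2 × 0.4900^2 = 0.374700
P(M+6) = 4 × 0.5100^1 × 0.4900^3 = 0.240004
P(M+8) = 0.4900^4 = 0.057648
The M+4 peak is largest (0.374700); scaling to 100 gives 18.05 : 69.39 : 100.00 : 64.05 : 15.39.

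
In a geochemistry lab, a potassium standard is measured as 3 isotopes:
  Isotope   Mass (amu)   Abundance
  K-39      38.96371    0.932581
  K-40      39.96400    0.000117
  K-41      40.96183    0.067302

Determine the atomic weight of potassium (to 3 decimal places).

Weight each isotope mass by its fractional abundance: 0.932581 × 38.96371 + 0.000117 × 39.96400 + 0.067302 × 40.96183
= 36.336816 + 0.004676 + 2.756813 = 39.098305 amu

39.098 amu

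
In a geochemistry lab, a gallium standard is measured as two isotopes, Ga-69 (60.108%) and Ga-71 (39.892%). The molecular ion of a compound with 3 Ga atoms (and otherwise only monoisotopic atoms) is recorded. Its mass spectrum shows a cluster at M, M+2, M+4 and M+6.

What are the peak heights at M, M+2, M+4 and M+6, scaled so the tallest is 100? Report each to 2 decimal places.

50.23 : 100.00 : 66.37 : 14.68

Each Ga atom is independently Ga-69 (p = 0.60108) or Ga-71 (q = 0.39892); the cluster is the binomial expansion (p + q)^3.
P(M) = 0.60108^3 = 0.217169
P(M+2) = 3 × 0.60108^2 × 0.39892^1 = 0.432386
P(M+4) = 3 × 0.60108^1 × 0.39892^2 = 0.286963
P(M+6) = 0.39892^3 = 0.063483
The M+2 peak is largest (0.432386); scaling to 100 gives 50.23 : 100.00 : 66.37 : 14.68.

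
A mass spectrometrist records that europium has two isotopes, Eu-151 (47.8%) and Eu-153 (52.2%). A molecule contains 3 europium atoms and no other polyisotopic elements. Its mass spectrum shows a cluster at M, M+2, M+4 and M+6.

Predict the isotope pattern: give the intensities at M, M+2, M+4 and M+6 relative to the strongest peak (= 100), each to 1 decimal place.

28.0 : 91.6 : 100.0 : 36.4

Each Eu atom is independently Eu-151 (p = 0.478) or Eu-153 (q = 0.522); the cluster is the binomial expansion (p + q)^3.
P(M) = 0.478^3 = 0.109215
P(M+2) = 3 × 0.478^2 × 0.522^1 = 0.357806
P(M+4) = 3 × 0.478^1 × 0.522^2 = 0.390742
P(M+6) = 0.522^3 = 0.142237
The M+4 peak is largest (0.390742); scaling to 100 gives 28.0 : 91.6 : 100.0 : 36.4.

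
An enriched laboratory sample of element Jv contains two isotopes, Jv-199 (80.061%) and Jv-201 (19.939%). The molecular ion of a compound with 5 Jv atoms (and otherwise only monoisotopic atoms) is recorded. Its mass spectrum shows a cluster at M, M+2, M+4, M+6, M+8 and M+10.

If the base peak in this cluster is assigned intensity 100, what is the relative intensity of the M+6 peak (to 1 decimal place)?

12.4

Term probabilities: M 0.3289, M+2 0.4096, M+4 0.2040, M+6 0.0508, M+8 0.0063, M+10 0.0003. Base peak = M+2.
P(M+2) = C(5,1) × 0.80061^4 × 0.19939^1 = 5 × 0.41085071 × 0.19939 = 0.409598 (base)
P(M+6) = C(5,3) × 0.80061^2 × 0.19939^3 = 10 × 0.64097637 × 0.00792702 = 0.050810
Relative intensity = 0.050810 / 0.409598 × 100 = 12.4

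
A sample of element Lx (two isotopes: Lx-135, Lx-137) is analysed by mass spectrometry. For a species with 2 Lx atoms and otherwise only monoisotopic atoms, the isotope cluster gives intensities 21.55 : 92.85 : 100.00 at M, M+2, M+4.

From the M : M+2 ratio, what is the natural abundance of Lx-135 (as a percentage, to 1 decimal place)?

31.7%

Write p for the Lx-135 fraction. I(M+2)/I(M) = [C(2,1)·p^1·(1−p)] / p^2 = 2·(1−p)/p = 92.85/21.55 = 4.3086
(1−p)/p = 4.3086/2 = 2.1543  ⇒  p = 1/(1 + 2.1543) = 0.3170
Lx-135: 31.7%, Lx-137: 68.3%.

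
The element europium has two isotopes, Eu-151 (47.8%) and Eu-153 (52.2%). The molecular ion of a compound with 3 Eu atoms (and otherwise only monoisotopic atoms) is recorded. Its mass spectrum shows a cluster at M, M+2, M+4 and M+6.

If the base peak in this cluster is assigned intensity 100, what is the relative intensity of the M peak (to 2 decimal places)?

27.95

Binomial terms of (0.478 + 0.522)^3: M 0.1092, M+2 0.3578, M+4 0.3907, M+6 0.1422 → M+4 is the base peak.
P(M+4) = C(3,2) × 0.478^1 × 0.522^2 = 3 × 0.4780 × 0.272484 = 0.390742 (base)
P(M) = C(3,0) × 0.478^3 × 0.522^0 = 1 × 0.10921535 × 1.0000 = 0.109215
Relative intensity = 0.109215 / 0.390742 × 100 = 27.95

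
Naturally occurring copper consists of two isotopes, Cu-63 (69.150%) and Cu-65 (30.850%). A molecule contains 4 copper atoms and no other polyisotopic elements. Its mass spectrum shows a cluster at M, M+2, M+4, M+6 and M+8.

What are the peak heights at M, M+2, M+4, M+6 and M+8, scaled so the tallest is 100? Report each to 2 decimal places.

56.04 : 100.00 : 66.92 : 19.90 : 2.22

Each Cu atom is independently Cu-63 (p = 0.69150) or Cu-65 (q = 0.30850); the cluster is the binomial expansion (p + q)^4.
P(M) = 0.69150^4 = 0.228649
P(M+2) = 4 × 0.69150^3 × 0.30850^1 = 0.408030
P(M+4) = 6 × 0.69150^2 × 0.30850^2 = 0.273052
P(M+6) = 4 × 0.69150^1 × 0.30850^3 = 0.081212
P(M+8) = 0.30850^4 = 0.009058
The M+2 peak is largest (0.408030); scaling to 100 gives 56.04 : 100.00 : 66.92 : 19.90 : 2.22.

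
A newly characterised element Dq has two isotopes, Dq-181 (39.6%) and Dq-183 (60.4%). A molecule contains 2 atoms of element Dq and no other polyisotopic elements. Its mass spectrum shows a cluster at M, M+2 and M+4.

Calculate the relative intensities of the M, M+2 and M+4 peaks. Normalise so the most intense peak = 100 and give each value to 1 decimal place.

The 2 Dq atoms are independent, so intensities follow the terms of (0.396 + 0.604)^2.
P(M) = 0.396^2 = 0.156816
P(M+2) = 2 × 0.396^1 × 0.604^1 = 0.478368
P(M+4) = 0.604^2 = 0.364816
The M+2 peak is largest (0.478368); scaling to 100 gives 32.8 : 100.0 : 76.3.

32.8 : 100.0 : 76.3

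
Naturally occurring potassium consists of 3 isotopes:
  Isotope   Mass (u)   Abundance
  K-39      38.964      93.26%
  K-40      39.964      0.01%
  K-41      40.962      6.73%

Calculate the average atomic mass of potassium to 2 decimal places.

39.10 u

Average mass = Σ (abundance × isotope mass) = 0.9326 × 38.964 + 0.0001 × 39.964 + 0.0673 × 40.962
= 36.3378 + 0.0040 + 2.7567 = 39.0985 u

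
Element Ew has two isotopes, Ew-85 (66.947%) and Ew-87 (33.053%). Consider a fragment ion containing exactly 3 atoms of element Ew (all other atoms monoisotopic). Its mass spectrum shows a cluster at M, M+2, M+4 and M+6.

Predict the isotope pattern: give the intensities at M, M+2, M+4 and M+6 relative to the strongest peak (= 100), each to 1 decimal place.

67.5 : 100.0 : 49.4 : 8.1

The 3 Ew atoms are independent, so intensities follow the terms of (0.66947 + 0.33053)^3.
P(M) = 0.66947^3 = 0.300050
P(M+2) = 3 × 0.66947^2 × 0.33053^1 = 0.444421
P(M+4) = 3 × 0.66947^1 × 0.33053^2 = 0.219419
P(M+6) = 0.33053^3 = 0.036110
The M+2 peak is largest (0.444421); scaling to 100 gives 67.5 : 100.0 : 49.4 : 8.1.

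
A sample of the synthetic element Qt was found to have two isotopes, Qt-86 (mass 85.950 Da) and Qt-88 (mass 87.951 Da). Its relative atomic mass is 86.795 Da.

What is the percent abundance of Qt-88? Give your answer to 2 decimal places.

42.23%

Writing the weighted mean with unknown fraction x of Qt-86:
85.950·x + 87.951·(1 − x) = 86.795
(85.950 − 87.951)·x = 86.795 − 87.951
x = -1.156 / -2.001 = 0.57771 → 57.77% Qt-86, 42.23% Qt-88.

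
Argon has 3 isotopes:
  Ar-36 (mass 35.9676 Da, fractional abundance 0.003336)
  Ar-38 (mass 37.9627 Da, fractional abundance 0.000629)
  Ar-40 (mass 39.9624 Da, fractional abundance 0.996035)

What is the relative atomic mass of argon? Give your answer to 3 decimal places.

The abundance-weighted mean is 0.003336 × 35.9676 + 0.000629 × 37.9627 + 0.996035 × 39.9624
= 0.11999 + 0.02388 + 39.80395 = 39.94782 Da

39.948 Da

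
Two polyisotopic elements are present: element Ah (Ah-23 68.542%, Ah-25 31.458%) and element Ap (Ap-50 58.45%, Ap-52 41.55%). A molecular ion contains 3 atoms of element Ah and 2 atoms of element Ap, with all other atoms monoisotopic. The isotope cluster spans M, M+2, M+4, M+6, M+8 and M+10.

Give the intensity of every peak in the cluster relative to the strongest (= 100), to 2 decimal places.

32.31 : 90.43 : 100.00 : 54.64 : 14.76 : 1.58

Element Ah pattern (n=3): 0.32201071 : 0.4433696 : 0.20348867 : 0.03113102
Element Ap pattern (n=2): 0.34164025 : 0.4857195 : 0.17264025
Convolve the two distributions (both contribute in 2-u steps):
  M: 0.32201071×0.34164025 = 0.110012
  M+2: 0.32201071×0.4857195 + 0.4433696×0.34164025 = 0.307880
  M+4: 0.32201071×0.17264025 + 0.4433696×0.4857195 + 0.20348867×0.34164025 = 0.340465
  M+6: 0.4433696×0.17264025 + 0.20348867×0.4857195 + 0.03113102×0.34164025 = 0.186017
  M+8: 0.20348867×0.17264025 + 0.03113102×0.4857195 = 0.050251
  M+10: 0.03113102×0.17264025 = 0.005374
Scale to base peak (0.340465) = 100: 32.31 : 90.43 : 100.00 : 54.64 : 14.76 : 1.58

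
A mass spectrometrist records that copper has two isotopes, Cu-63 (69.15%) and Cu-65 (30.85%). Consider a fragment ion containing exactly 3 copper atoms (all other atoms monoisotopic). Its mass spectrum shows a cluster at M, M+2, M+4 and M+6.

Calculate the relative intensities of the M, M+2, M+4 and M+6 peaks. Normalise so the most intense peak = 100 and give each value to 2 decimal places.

74.72 : 100.00 : 44.61 : 6.63

Each Cu atom is independently Cu-63 (p = 0.6915) or Cu-65 (q = 0.3085); the cluster is the binomial expansion (p + q)^3.
P(M) = 0.6915^3 = 0.330656
P(M+2) = 3 × 0.6915^2 × 0.3085^1 = 0.442548
P(M+4) = 3 × 0.6915^1 × 0.3085^2 = 0.197435
P(M+6) = 0.3085^3 = 0.029361
The M+2 peak is largest (0.442548); scaling to 100 gives 74.72 : 100.00 : 44.61 : 6.63.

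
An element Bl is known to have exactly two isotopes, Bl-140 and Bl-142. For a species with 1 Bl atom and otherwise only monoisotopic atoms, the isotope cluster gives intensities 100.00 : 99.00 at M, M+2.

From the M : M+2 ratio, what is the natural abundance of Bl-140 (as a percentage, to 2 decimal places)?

50.25%

Write p for the Bl-140 fraction. I(M+2)/I(M) = [C(1,1)·p^0·(1−p)] / p^1 = 1·(1−p)/p = 99.00/100.00 = 0.9900
(1−p)/p = 0.9900/1 = 0.9900  ⇒  p = 1/(1 + 0.9900) = 0.5025
Bl-140: 50.25%, Bl-142: 49.75%.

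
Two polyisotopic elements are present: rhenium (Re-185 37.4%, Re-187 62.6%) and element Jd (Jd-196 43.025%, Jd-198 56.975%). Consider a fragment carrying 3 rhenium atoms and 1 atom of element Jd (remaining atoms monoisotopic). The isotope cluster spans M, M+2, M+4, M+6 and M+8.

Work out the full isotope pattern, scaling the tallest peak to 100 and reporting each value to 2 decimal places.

6.32 : 40.11 : 95.16 : 100.00 : 39.25

Rhenium pattern (n=3): 0.05231362 : 0.26268713 : 0.43968487 : 0.24531438
Element Jd pattern (n=1): 0.43025 : 0.56975
Convolve the two distributions (both contribute in 2-u steps):
  M: 0.05231362×0.43025 = 0.022508
  M+2: 0.05231362×0.56975 + 0.26268713×0.43025 = 0.142827
  M+4: 0.26268713×0.56975 + 0.43968487×0.43025 = 0.338840
  M+6: 0.43968487×0.56975 + 0.24531438×0.43025 = 0.356057
  M+8: 0.24531438×0.56975 = 0.139768
Scale to base peak (0.356057) = 100: 6.32 : 40.11 : 95.16 : 100.00 : 39.25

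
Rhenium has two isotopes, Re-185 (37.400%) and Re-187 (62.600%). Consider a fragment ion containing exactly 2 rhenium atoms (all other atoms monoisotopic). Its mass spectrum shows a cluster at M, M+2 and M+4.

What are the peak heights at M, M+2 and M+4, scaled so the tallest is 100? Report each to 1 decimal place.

29.9 : 100.0 : 83.7

The 2 Re atoms are independent, so intensities follow the terms of (0.37400 + 0.62600)^2.
P(M) = 0.37400^2 = 0.139876
P(M+2) = 2 × 0.37400^1 × 0.62600^1 = 0.468248
P(M+4) = 0.62600^2 = 0.391876
The M+2 peak is largest (0.468248); scaling to 100 gives 29.9 : 100.0 : 83.7.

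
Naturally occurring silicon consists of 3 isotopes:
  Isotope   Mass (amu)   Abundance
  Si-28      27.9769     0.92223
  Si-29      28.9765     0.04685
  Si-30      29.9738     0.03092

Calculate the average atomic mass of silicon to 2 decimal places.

28.09 amu

Ar = Σ fᵢ·mᵢ = 0.92223 × 27.9769 + 0.04685 × 28.9765 + 0.03092 × 29.9738
= 25.80114 + 1.35755 + 0.92679 = 28.08548 amu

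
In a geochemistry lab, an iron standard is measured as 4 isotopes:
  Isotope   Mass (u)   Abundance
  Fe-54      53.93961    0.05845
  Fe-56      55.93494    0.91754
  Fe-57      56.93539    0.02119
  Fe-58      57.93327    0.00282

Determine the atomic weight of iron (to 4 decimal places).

55.8451 u

Average mass = Σ (abundance × isotope mass) = 0.05845 × 53.93961 + 0.91754 × 55.93494 + 0.02119 × 56.93539 + 0.00282 × 57.93327
= 3.152770 + 51.322545 + 1.206461 + 0.163372 = 55.845148 u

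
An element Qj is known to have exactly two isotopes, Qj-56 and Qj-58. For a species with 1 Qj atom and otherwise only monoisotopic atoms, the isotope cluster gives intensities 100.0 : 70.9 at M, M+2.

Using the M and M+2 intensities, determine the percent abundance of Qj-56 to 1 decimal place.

58.5%

If p is the fraction of Qj that is Qj-56, then I(M+2)/I(M) = [C(1,1)·p^0·(1−p)] / p^1 = 1·(1−p)/p = 70.9/100.0 = 0.7090
(1−p)/p = 0.7090/1 = 0.7090  ⇒  p = 1/(1 + 0.7090) = 0.5851
Qj-56: 58.5%, Qj-58: 41.5%.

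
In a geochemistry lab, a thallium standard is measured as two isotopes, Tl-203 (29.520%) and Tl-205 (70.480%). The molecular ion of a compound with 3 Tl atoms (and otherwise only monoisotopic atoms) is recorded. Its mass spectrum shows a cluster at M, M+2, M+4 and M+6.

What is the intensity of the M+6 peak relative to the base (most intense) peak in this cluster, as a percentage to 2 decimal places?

79.58%

Binomial terms of (0.29520 + 0.70480)^3: M 0.0257, M+2 0.1843, M+4 0.4399, M+6 0.3501 → M+4 is the base peak.
P(M+4) = C(3,2) × 0.29520^1 × 0.70480^2 = 3 × 0.2952 × 0.49674304 = 0.439916 (base)
P(M+6) = C(3,3) × 0.29520^0 × 0.70480^3 = 1 × 1.0000 × 0.35010449 = 0.350104
Relative intensity = 0.350104 / 0.439916 × 100 = 79.58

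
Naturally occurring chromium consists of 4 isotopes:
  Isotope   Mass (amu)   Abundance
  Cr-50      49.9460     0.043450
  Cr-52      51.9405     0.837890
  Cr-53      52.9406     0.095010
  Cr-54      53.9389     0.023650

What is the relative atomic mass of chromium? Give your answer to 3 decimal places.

Average mass = Σ (abundance × isotope mass) = 0.043450 × 49.9460 + 0.837890 × 51.9405 + 0.095010 × 52.9406 + 0.023650 × 53.9389
= 2.17015 + 43.52043 + 5.02989 + 1.27565 = 51.99612 amu

51.996 amu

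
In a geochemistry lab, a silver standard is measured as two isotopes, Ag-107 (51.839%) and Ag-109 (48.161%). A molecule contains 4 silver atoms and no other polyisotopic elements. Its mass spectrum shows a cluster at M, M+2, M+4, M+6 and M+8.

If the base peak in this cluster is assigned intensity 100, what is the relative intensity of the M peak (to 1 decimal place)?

(0.51839 + 0.48161)^4 gives M 0.0722, M+2 0.2684, M+4 0.3740, M+6 0.2316, M+8 0.0538; the largest is M+4.
P(M+4) = C(4,2) × 0.51839^2 × 0.48161^2 = 6 × 0.26872819 × 0.23194819 = 0.373986 (base)
P(M) = C(4,0) × 0.51839^4 × 0.48161^0 = 1 × 0.07221484 × 1.0000 = 0.072215
Relative intensity = 0.072215 / 0.373986 × 100 = 19.3

19.3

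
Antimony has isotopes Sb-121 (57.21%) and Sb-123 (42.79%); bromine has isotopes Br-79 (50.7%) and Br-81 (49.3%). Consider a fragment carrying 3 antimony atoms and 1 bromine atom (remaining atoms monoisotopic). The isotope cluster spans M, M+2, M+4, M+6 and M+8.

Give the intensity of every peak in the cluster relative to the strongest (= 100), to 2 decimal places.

Antimony pattern (n=3): 0.18724742 : 0.42015297 : 0.3142518 : 0.07834781
Bromine pattern (n=1): 0.5070 : 0.4930
Convolve the two distributions (both contribute in 2-u steps):
  M: 0.18724742×0.5070 = 0.094934
  M+2: 0.18724742×0.4930 + 0.42015297×0.5070 = 0.305331
  M+4: 0.42015297×0.4930 + 0.3142518×0.5070 = 0.366461
  M+6: 0.3142518×0.4930 + 0.07834781×0.5070 = 0.194648
  M+8: 0.07834781×0.4930 = 0.038625
Scale to base peak (0.366461) = 100: 25.91 : 83.32 : 100.00 : 53.12 : 10.54

25.91 : 83.32 : 100.00 : 53.12 : 10.54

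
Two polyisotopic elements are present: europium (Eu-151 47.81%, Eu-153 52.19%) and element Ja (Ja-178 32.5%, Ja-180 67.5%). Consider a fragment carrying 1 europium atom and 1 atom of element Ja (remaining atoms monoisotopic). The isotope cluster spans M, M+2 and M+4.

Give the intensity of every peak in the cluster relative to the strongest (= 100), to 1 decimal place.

31.6 : 100.0 : 71.6

Europium pattern (n=1): 0.4781 : 0.5219
Element Ja pattern (n=1): 0.3250 : 0.6750
Convolve the two distributions (both contribute in 2-u steps):
  M: 0.4781×0.3250 = 0.155383
  M+2: 0.4781×0.6750 + 0.5219×0.3250 = 0.492335
  M+4: 0.5219×0.6750 = 0.352283
Scale to base peak (0.492335) = 100: 31.6 : 100.0 : 71.6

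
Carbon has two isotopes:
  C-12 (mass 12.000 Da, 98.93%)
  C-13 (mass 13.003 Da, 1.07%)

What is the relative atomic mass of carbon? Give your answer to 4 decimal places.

12.0107 Da

Weight each isotope mass by its fractional abundance: 0.9893 × 12.000 + 0.0107 × 13.003
= 11.87160 + 0.13913 = 12.01073 Da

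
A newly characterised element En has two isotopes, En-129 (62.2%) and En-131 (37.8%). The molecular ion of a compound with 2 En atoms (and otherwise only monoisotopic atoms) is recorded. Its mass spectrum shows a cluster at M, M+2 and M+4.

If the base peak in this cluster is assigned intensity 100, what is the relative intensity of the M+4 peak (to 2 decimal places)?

30.39

Term probabilities: M 0.3869, M+2 0.4702, M+4 0.1429. Base peak = M+2.
P(M+2) = C(2,1) × 0.622^1 × 0.378^1 = 2 × 0.6220 × 0.3780 = 0.470232 (base)
P(M+4) = C(2,2) × 0.622^0 × 0.378^2 = 1 × 1.0000 × 0.142884 = 0.142884
Relative intensity = 0.142884 / 0.470232 × 100 = 30.39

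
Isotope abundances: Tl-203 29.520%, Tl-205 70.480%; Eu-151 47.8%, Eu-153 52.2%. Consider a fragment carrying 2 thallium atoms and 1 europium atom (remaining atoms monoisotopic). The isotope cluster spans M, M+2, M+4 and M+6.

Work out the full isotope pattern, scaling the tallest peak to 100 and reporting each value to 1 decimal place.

9.2 : 53.8 : 100.0 : 57.0

Thallium pattern (n=2): 0.08714304 : 0.41611392 : 0.49674304
Europium pattern (n=1): 0.4780 : 0.5220
Convolve the two distributions (both contribute in 2-u steps):
  M: 0.08714304×0.4780 = 0.041654
  M+2: 0.08714304×0.5220 + 0.41611392×0.4780 = 0.244391
  M+4: 0.41611392×0.5220 + 0.49674304×0.4780 = 0.454655
  M+6: 0.49674304×0.5220 = 0.259300
Scale to base peak (0.454655) = 100: 9.2 : 53.8 : 100.0 : 57.0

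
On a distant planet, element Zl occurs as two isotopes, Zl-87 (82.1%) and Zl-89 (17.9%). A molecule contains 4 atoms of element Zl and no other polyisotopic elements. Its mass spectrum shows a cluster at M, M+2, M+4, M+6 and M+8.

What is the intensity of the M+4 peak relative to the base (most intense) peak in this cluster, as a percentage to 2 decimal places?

28.52%

(0.821 + 0.179)^4 gives M 0.4543, M+2 0.3962, M+4 0.1296, M+6 0.0188, M+8 0.0010; the largest is M.
P(M) = C(4,0) × 0.821^4 × 0.179^0 = 1 × 0.45433127 × 1.0000 = 0.454331 (base)
P(M+4) = C(4,2) × 0.821^2 × 0.179^2 = 6 × 0.674041 × 0.032041 = 0.129582
Relative intensity = 0.129582 / 0.454331 × 100 = 28.52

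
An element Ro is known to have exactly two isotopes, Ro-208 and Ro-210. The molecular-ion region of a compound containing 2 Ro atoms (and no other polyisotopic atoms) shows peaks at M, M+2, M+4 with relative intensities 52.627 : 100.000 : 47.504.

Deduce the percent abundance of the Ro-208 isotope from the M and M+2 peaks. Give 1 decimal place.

51.3%

Let p = fractional abundance of Ro-208. I(M+2)/I(M) = [C(2,1)·p^1·(1−p)] / p^2 = 2·(1−p)/p = 100.000/52.627 = 1.9002
(1−p)/p = 1.9002/2 = 0.9501  ⇒  p = 1/(1 + 0.9501) = 0.5128
Ro-208: 51.3%, Ro-210: 48.7%.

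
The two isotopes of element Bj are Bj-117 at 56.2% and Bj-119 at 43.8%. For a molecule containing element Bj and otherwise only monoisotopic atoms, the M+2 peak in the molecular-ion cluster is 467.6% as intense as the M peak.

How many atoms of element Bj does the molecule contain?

6

The M+2/M ratio from n Bj atoms is n · q/p = n · 0.438/0.562.
n = 4.676 × 0.562/0.438 = 6.00 ≈ 6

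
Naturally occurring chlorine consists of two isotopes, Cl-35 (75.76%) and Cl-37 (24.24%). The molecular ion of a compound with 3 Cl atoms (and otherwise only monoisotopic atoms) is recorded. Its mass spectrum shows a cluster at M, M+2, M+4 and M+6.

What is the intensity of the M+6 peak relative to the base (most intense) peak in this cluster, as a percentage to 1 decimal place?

Binomial terms of (0.7576 + 0.2424)^3: M 0.4348, M+2 0.4174, M+4 0.1335, M+6 0.0142 → M is the base peak.
P(M) = C(3,0) × 0.7576^3 × 0.2424^0 = 1 × 0.4348304 × 1.0000 = 0.434830 (base)
P(M+6) = C(3,3) × 0.7576^0 × 0.2424^3 = 1 × 1.0000 × 0.01424288 = 0.014243
Relative intensity = 0.014243 / 0.434830 × 100 = 3.3

3.3%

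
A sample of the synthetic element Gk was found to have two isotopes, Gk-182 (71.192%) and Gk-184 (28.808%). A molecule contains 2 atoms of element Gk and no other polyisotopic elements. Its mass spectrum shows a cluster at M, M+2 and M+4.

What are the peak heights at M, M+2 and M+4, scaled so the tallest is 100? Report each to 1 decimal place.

The 2 Gk atoms are independent, so intensities follow the terms of (0.71192 + 0.28808)^2.
P(M) = 0.71192^2 = 0.506830
P(M+2) = 2 × 0.71192^1 × 0.28808^1 = 0.410180
P(M+4) = 0.28808^2 = 0.082990
The M peak is largest (0.506830); scaling to 100 gives 100.0 : 80.9 : 16.4.

100.0 : 80.9 : 16.4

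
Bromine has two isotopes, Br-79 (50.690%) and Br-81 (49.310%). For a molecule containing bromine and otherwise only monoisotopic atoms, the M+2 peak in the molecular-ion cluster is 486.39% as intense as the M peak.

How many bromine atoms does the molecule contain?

5

For n independent Br atoms, I(M+2)/I(M) = n · (abundance Br-81) / (abundance Br-79) = n · 0.49310/0.50690.
n = 4.8639 × 0.50690/0.49310 = 5.00 ≈ 5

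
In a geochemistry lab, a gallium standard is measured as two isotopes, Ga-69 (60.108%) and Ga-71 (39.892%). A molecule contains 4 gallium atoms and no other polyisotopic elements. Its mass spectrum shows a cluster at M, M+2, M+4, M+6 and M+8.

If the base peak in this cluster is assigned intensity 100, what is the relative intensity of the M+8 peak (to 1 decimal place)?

7.3

(0.60108 + 0.39892)^4 gives M 0.1305, M+2 0.3465, M+4 0.3450, M+6 0.1526, M+8 0.0253; the largest is M+2.
P(M+2) = C(4,1) × 0.60108^3 × 0.39892^1 = 4 × 0.2171685 × 0.39892 = 0.346531 (base)
P(M+8) = C(4,4) × 0.60108^0 × 0.39892^4 = 1 × 1.0000 × 0.02532464 = 0.025325
Relative intensity = 0.025325 / 0.346531 × 100 = 7.3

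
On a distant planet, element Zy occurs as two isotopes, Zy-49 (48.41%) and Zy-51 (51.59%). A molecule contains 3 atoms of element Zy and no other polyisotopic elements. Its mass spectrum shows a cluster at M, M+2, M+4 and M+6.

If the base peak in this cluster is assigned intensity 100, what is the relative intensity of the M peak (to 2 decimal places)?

29.35

(0.4841 + 0.5159)^3 gives M 0.1135, M+2 0.3627, M+4 0.3865, M+6 0.1373; the largest is M+4.
P(M+4) = C(3,2) × 0.4841^1 × 0.5159^2 = 3 × 0.4841 × 0.26615281 = 0.386534 (base)
P(M) = C(3,0) × 0.4841^3 × 0.5159^0 = 1 × 0.1134502 × 1.0000 = 0.113450
Relative intensity = 0.113450 / 0.386534 × 100 = 29.35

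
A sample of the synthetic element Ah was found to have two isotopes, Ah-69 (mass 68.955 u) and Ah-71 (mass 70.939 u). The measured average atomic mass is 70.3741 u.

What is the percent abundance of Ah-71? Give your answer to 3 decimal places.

Let x be the fractional abundance of Ah-69; then Ah-71 has abundance 1 − x.
68.955·x + 70.939·(1 − x) = 70.3741
(68.955 − 70.939)·x = 70.3741 − 70.939
x = -0.5649 / -1.984 = 0.28473 → 28.473% Ah-69, 71.527% Ah-71.

71.527%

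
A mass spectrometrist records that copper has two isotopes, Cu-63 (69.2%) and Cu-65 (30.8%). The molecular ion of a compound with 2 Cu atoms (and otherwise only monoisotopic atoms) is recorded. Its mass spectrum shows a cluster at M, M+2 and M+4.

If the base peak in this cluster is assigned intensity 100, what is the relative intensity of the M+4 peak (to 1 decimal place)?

(0.692 + 0.308)^2 gives M 0.4789, M+2 0.4263, M+4 0.0949; the largest is M.
P(M) = C(2,0) × 0.692^2 × 0.308^0 = 1 × 0.478864 × 1.0000 = 0.478864 (base)
P(M+4) = C(2,2) × 0.692^0 × 0.308^2 = 1 × 1.0000 × 0.094864 = 0.094864
Relative intensity = 0.094864 / 0.478864 × 100 = 19.8

19.8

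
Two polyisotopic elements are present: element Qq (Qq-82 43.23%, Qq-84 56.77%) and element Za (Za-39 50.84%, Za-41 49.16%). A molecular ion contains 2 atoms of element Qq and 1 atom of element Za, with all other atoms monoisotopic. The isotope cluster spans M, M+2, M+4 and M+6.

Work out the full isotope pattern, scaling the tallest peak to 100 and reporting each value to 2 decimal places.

Element Qq pattern (n=2): 0.18688329 : 0.49083342 : 0.32228329
Element Za pattern (n=1): 0.5084 : 0.4916
Convolve the two distributions (both contribute in 2-u steps):
  M: 0.18688329×0.5084 = 0.095011
  M+2: 0.18688329×0.4916 + 0.49083342×0.5084 = 0.341412
  M+4: 0.49083342×0.4916 + 0.32228329×0.5084 = 0.405143
  M+6: 0.32228329×0.4916 = 0.158434
Scale to base peak (0.405143) = 100: 23.45 : 84.27 : 100.00 : 39.11

23.45 : 84.27 : 100.00 : 39.11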